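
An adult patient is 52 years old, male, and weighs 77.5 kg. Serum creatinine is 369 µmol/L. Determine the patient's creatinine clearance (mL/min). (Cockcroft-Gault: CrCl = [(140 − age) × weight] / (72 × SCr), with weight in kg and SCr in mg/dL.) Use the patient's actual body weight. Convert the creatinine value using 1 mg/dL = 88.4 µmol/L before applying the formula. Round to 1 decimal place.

22.7 mL/min

SCr = 369 / 88.4 = 4.174 mg/dL
CrCl = (140 − 52) × 77.5 / (72 × 4.174) = 6820.0 / 300.53 ≈ 22.7 mL/min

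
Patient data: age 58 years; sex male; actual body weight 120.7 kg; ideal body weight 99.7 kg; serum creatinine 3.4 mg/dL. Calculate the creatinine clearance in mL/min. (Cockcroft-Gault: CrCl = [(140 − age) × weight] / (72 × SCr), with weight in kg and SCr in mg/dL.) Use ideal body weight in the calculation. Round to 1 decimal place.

CrCl = (140 − 58) × 99.7 / (72 × 3.4) = 8175.4 / 244.80 ≈ 33.4 mL/min

33.4 mL/min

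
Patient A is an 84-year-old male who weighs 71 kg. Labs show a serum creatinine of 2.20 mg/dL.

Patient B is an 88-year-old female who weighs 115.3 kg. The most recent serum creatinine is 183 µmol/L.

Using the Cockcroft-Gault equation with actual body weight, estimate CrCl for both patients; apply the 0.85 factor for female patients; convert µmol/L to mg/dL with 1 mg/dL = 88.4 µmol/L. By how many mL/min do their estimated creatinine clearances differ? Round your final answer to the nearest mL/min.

Patient A: CrCl = (140 − 84) × 71 / (72 × 2.2) = 3976.0 / 158.40 ≈ 25.1 mL/min
Patient B: SCr = 183 / 88.4 = 2.07 mg/dL
Patient B: CrCl = (140 − 88) × 115.3 / (72 × 2.07) × 0.85 = 5995.6 / 149.04 × 0.85 ≈ 34.2 mL/min
|25.1 − 34.2| = 9.1 mL/min

9 mL/min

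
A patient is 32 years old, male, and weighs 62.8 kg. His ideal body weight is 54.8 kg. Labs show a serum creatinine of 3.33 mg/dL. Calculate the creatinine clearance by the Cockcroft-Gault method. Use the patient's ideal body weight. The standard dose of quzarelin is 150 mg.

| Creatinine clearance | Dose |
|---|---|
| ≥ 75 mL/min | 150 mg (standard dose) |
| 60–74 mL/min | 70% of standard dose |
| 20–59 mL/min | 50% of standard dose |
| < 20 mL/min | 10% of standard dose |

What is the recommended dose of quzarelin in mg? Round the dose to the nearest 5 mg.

CrCl = (140 − 32) × 54.8 / (72 × 3.33) = 5918.4 / 239.76 ≈ 24.7 mL/min
CrCl ≈ 25 mL/min → bracket 20–59 mL/min.
50% of 150 mg = 75 mg

75 mg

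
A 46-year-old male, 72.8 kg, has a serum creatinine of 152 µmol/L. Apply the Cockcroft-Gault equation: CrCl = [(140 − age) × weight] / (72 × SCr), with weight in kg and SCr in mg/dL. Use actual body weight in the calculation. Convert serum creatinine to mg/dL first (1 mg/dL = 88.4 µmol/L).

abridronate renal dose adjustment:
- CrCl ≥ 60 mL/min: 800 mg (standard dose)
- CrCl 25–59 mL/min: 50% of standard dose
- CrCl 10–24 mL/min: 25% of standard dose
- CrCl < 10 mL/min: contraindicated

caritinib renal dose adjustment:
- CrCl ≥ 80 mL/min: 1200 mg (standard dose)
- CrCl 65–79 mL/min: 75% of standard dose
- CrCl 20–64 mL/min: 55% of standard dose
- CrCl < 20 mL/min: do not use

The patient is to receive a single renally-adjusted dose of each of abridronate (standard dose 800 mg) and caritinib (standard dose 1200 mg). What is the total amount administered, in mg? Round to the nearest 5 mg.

SCr = 152 / 88.4 = 1.719 mg/dL
CrCl = (140 − 46) × 72.8 / (72 × 1.719) = 6843.2 / 123.77 ≈ 55.3 mL/min
CrCl ≈ 55 mL/min.
abridronate: 25–59 mL/min → 50% of 800 mg = 400 mg.
caritinib: 20–64 mL/min → 55% of 1200 mg = 660 mg.
Total = 400 + 660 = 1060 mg.

1060 mg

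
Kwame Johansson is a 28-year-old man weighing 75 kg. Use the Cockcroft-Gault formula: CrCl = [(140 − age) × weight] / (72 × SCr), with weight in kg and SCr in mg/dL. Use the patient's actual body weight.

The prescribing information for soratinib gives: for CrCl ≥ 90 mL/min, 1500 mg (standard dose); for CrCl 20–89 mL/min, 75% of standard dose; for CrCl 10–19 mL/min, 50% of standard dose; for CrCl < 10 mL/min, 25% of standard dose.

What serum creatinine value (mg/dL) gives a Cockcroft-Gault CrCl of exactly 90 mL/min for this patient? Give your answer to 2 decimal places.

1.30 mg/dL

Standard dose requires CrCl ≥ 90 mL/min.
Set (140 − 28) × 75 / (72 × SCr) = 90
SCr = (140 − 28) × 75 / (72 × 90) = 1.296 mg/dL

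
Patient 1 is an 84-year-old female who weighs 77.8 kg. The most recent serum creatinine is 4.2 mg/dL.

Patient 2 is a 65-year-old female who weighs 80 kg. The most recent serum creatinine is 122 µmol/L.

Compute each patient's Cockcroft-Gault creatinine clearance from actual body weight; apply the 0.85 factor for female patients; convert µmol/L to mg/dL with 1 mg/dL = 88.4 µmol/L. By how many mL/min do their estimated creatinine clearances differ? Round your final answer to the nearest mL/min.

39 mL/min

Patient 1: CrCl = (140 − 84) × 77.8 / (72 × 4.2) × 0.85 = 4356.8 / 302.40 × 0.85 ≈ 12.2 mL/min
Patient 2: SCr = 122 / 88.4 = 1.38 mg/dL
Patient 2: CrCl = (140 − 65) × 80 / (72 × 1.38) × 0.85 = 6000.0 / 99.36 × 0.85 ≈ 51.3 mL/min
|12.2 − 51.3| = 39.1 mL/min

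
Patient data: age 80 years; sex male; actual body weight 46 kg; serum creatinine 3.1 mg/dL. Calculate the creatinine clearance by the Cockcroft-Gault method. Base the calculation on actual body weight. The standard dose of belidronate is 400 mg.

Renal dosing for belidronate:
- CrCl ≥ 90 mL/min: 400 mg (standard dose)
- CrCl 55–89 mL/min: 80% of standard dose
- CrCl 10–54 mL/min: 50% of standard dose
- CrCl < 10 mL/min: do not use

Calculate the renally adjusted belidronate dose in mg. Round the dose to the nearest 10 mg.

CrCl = (140 − 80) × 46 / (72 × 3.1) = 2760.0 / 223.20 ≈ 12.4 mL/min
CrCl ≈ 12 mL/min → bracket 10–54 mL/min.
50% of 400 mg = 200 mg

200 mg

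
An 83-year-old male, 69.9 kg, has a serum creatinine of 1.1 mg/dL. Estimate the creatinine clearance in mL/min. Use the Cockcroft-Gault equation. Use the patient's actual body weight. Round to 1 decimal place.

CrCl = (140 − 83) × 69.9 / (72 × 1.1) = 3984.3 / 79.20 ≈ 50.3 mL/min

50.3 mL/min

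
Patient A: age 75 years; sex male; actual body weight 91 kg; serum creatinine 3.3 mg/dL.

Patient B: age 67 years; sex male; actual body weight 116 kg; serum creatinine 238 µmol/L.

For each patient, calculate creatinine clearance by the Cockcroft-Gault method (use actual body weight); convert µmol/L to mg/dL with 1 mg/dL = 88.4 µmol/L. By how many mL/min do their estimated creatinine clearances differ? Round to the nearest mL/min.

Patient A: CrCl = (140 − 75) × 91 / (72 × 3.3) = 5915.0 / 237.60 ≈ 24.9 mL/min
Patient B: SCr = 238 / 88.4 = 2.692 mg/dL
Patient B: CrCl = (140 − 67) × 116 / (72 × 2.692) = 8468.0 / 193.82 ≈ 43.7 mL/min
|24.9 − 43.7| = 18.8 mL/min

19 mL/min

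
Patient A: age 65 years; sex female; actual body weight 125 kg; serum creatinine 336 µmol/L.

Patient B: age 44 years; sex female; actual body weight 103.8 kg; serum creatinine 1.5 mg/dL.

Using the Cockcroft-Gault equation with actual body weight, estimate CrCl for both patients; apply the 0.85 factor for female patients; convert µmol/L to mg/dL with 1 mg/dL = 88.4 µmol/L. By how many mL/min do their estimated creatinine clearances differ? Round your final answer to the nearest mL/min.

49 mL/min

Patient A: SCr = 336 / 88.4 = 3.801 mg/dL
Patient A: CrCl = (140 − 65) × 125 / (72 × 3.801) × 0.85 = 9375.0 / 273.67 × 0.85 ≈ 29.1 mL/min
Patient B: CrCl = (140 − 44) × 103.8 / (72 × 1.5) × 0.85 = 9964.8 / 108.00 × 0.85 ≈ 78.4 mL/min
|29.1 − 78.4| = 49.3 mL/min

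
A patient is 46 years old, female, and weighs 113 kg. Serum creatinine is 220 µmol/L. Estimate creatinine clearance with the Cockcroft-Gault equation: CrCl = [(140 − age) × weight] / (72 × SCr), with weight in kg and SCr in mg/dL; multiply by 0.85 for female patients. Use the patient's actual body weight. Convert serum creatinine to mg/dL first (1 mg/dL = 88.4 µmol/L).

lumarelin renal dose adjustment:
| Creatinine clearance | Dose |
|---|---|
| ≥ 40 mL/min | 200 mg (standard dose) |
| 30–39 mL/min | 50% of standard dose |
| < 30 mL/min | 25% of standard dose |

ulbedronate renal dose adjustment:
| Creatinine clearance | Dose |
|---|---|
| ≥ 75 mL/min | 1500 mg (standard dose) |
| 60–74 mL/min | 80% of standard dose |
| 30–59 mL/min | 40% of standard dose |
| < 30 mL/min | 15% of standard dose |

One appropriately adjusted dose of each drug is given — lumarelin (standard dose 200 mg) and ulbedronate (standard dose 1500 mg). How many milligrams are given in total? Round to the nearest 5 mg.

SCr = 220 / 88.4 = 2.489 mg/dL
CrCl = (140 − 46) × 113 / (72 × 2.489) × 0.85 = 10622.0 / 179.21 × 0.85 ≈ 50.4 mL/min
CrCl ≈ 50 mL/min.
lumarelin: ≥ 40 mL/min → 100% of 200 mg = 200 mg.
ulbedronate: 30–59 mL/min → 40% of 1500 mg = 600 mg.
Total = 200 + 600 = 800 mg.

800 mg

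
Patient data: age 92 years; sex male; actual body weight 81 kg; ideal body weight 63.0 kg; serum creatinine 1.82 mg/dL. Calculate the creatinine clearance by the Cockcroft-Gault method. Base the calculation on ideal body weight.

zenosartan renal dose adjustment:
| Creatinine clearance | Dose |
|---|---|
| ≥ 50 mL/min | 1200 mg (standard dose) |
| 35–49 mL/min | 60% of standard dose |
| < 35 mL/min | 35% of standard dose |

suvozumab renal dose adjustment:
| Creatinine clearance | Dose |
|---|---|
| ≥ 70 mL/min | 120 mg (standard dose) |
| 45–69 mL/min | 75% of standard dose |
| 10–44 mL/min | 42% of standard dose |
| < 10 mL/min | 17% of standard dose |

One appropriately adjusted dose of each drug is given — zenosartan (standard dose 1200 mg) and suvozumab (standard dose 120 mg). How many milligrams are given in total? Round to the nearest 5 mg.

470 mg

CrCl = (140 − 92) × 63 / (72 × 1.82) = 3024.0 / 131.04 ≈ 23.1 mL/min
CrCl ≈ 23 mL/min.
zenosartan: < 35 mL/min → 35% of 1200 mg = 420 mg.
suvozumab: 10–44 mL/min → 42% of 120 mg = 50.4 mg.
Total = 420 + 50.4 = 470.4 mg.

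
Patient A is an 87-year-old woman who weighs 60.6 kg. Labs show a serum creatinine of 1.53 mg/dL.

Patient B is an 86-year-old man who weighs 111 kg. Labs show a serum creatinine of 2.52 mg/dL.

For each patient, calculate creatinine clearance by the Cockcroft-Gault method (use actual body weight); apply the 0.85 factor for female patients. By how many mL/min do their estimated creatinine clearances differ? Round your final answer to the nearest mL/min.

Patient A: CrCl = (140 − 87) × 60.6 / (72 × 1.53) × 0.85 = 3211.8 / 110.16 × 0.85 ≈ 24.8 mL/min
Patient B: CrCl = (140 − 86) × 111 / (72 × 2.52) = 5994.0 / 181.44 ≈ 33.0 mL/min
|24.8 − 33.0| = 8.2 mL/min

8 mL/min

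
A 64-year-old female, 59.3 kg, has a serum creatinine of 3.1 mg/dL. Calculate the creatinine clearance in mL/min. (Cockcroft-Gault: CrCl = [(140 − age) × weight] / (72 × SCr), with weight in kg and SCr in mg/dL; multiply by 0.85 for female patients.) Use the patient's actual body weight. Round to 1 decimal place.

17.2 mL/min

CrCl = (140 − 64) × 59.3 / (72 × 3.1) × 0.85 = 4506.8 / 223.20 × 0.85 ≈ 17.2 mL/min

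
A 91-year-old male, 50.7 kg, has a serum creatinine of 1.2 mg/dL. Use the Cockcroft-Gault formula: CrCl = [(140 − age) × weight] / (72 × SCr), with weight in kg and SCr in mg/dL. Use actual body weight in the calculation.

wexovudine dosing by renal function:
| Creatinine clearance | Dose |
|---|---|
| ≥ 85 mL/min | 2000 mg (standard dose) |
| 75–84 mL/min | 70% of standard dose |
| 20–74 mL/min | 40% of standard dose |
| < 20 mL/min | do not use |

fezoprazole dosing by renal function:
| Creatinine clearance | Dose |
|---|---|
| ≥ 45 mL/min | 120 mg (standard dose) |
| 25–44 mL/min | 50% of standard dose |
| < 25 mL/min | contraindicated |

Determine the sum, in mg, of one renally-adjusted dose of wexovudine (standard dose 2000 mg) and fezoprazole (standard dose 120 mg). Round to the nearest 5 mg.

860 mg

CrCl = (140 − 91) × 50.7 / (72 × 1.2) = 2484.3 / 86.40 ≈ 28.8 mL/min
CrCl ≈ 29 mL/min.
wexovudine: 20–74 mL/min → 40% of 2000 mg = 800 mg.
fezoprazole: 25–44 mL/min → 50% of 120 mg = 60 mg.
Total = 800 + 60 = 860 mg.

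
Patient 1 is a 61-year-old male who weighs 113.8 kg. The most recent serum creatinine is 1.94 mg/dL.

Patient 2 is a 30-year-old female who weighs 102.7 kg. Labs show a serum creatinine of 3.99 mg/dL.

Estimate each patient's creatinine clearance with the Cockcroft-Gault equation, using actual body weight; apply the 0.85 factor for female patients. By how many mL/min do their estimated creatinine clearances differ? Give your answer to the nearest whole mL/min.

31 mL/min

Patient 1: CrCl = (140 − 61) × 113.8 / (72 × 1.94) = 8990.2 / 139.68 ≈ 64.4 mL/min
Patient 2: CrCl = (140 − 30) × 102.7 / (72 × 3.99) × 0.85 = 11297.0 / 287.28 × 0.85 ≈ 33.4 mL/min
|64.4 − 33.4| = 31.0 mL/min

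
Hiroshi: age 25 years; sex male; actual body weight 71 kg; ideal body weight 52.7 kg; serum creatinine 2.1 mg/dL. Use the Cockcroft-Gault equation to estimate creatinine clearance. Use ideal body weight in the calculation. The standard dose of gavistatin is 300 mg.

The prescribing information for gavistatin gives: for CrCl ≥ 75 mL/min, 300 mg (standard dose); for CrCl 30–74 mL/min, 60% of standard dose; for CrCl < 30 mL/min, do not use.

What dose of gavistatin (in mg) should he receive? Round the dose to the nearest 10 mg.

180 mg

CrCl = (140 − 25) × 52.7 / (72 × 2.1) = 6060.5 / 151.20 ≈ 40.1 mL/min
CrCl ≈ 40 mL/min → bracket 30–74 mL/min.
60% of 300 mg = 180 mg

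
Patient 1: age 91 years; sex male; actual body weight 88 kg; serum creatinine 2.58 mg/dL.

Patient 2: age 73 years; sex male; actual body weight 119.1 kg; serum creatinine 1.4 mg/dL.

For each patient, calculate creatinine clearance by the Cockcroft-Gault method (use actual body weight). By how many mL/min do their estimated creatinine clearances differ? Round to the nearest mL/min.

56 mL/min

Patient 1: CrCl = (140 − 91) × 88 / (72 × 2.58) = 4312.0 / 185.76 ≈ 23.2 mL/min
Patient 2: CrCl = (140 − 73) × 119.1 / (72 × 1.4) = 7979.7 / 100.80 ≈ 79.2 mL/min
|23.2 − 79.2| = 56.0 mL/min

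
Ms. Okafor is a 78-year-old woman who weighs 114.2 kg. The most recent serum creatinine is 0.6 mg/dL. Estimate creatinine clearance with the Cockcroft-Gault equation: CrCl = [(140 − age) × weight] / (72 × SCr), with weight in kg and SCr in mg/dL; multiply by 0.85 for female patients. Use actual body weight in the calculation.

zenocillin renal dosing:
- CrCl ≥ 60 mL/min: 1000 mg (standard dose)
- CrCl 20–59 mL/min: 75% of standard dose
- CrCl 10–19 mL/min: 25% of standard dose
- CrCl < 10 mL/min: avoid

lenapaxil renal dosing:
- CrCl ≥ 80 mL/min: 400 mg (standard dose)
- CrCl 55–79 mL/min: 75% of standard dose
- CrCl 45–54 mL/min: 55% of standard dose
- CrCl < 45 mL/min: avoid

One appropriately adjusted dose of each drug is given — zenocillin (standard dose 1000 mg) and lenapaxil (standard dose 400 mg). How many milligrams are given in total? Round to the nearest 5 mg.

CrCl = (140 − 78) × 114.2 / (72 × 0.6) × 0.85 = 7080.4 / 43.20 × 0.85 ≈ 139.3 mL/min
CrCl ≈ 139 mL/min.
zenocillin: ≥ 60 mL/min → 100% of 1000 mg = 1000 mg.
lenapaxil: ≥ 80 mL/min → 100% of 400 mg = 400 mg.
Total = 1000 + 400 = 1400 mg.

1400 mg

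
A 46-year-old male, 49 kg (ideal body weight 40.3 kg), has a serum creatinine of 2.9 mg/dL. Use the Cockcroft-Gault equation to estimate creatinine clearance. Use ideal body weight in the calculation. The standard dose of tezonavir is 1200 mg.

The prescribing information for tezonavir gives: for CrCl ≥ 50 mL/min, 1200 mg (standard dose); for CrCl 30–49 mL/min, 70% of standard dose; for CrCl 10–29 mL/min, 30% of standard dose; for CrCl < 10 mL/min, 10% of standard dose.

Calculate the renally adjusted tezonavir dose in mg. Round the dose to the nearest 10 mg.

360 mg

CrCl = (140 − 46) × 40.3 / (72 × 2.9) = 3788.2 / 208.80 ≈ 18.1 mL/min
CrCl ≈ 18 mL/min → bracket 10–29 mL/min.
30% of 1200 mg = 360 mg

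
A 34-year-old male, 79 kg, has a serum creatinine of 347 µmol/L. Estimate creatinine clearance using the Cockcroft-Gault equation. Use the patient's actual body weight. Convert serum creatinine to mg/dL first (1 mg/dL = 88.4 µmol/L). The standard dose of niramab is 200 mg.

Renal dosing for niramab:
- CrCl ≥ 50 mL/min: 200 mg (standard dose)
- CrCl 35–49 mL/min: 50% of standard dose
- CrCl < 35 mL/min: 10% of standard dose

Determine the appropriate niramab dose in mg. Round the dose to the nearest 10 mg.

20 mg

SCr = 347 / 88.4 = 3.925 mg/dL
CrCl = (140 − 34) × 79 / (72 × 3.925) = 8374.0 / 282.60 ≈ 29.6 mL/min
CrCl ≈ 30 mL/min → bracket < 35 mL/min.
10% of 200 mg = 20 mg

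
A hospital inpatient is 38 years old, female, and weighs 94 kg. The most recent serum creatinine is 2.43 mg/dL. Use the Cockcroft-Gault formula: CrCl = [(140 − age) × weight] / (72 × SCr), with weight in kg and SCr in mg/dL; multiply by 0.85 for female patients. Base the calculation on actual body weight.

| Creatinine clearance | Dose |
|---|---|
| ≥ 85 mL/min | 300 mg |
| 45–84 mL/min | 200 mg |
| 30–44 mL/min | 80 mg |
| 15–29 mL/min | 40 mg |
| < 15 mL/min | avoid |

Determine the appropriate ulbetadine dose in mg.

200 mg

CrCl = (140 − 38) × 94 / (72 × 2.43) × 0.85 = 9588.0 / 174.96 × 0.85 ≈ 46.6 mL/min
CrCl ≈ 47 mL/min → bracket 45–84 mL/min.
Dose for this bracket: 200 mg.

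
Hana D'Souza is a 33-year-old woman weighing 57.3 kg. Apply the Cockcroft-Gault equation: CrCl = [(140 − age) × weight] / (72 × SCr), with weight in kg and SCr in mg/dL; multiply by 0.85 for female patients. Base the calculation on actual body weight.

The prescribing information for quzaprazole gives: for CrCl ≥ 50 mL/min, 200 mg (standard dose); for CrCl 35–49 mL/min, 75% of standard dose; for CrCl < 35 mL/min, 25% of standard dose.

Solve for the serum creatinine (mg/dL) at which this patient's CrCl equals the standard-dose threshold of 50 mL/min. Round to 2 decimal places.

1.45 mg/dL

Standard dose requires CrCl ≥ 50 mL/min.
Set (140 − 33) × 57.3 × 0.85 / (72 × SCr) = 50
SCr = (140 − 33) × 57.3 × 0.85 / (72 × 50) = 1.448 mg/dL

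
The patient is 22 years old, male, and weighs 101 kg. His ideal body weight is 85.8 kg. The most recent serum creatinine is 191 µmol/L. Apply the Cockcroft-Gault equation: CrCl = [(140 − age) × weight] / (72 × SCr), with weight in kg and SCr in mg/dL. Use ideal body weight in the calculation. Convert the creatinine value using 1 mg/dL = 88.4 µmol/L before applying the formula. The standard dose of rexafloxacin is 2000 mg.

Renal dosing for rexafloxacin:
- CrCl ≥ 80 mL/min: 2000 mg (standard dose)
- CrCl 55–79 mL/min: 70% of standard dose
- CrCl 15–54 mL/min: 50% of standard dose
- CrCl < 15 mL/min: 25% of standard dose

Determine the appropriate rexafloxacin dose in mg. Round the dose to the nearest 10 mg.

1400 mg

SCr = 191 / 88.4 = 2.161 mg/dL
CrCl = (140 − 22) × 85.8 / (72 × 2.161) = 10124.4 / 155.59 ≈ 65.1 mL/min
CrCl ≈ 65 mL/min → bracket 55–79 mL/min.
70% of 2000 mg = 1400 mg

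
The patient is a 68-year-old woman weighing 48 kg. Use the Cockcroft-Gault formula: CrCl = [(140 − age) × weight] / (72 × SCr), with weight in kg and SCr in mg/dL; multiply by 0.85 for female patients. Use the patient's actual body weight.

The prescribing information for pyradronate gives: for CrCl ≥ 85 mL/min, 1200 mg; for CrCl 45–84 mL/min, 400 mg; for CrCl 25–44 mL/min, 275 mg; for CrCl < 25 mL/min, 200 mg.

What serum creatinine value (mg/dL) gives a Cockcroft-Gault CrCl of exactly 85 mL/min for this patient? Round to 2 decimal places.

Standard dose requires CrCl ≥ 85 mL/min.
Set (140 − 68) × 48 × 0.85 / (72 × SCr) = 85
SCr = (140 − 68) × 48 × 0.85 / (72 × 85) = 0.480 mg/dL

0.48 mg/dL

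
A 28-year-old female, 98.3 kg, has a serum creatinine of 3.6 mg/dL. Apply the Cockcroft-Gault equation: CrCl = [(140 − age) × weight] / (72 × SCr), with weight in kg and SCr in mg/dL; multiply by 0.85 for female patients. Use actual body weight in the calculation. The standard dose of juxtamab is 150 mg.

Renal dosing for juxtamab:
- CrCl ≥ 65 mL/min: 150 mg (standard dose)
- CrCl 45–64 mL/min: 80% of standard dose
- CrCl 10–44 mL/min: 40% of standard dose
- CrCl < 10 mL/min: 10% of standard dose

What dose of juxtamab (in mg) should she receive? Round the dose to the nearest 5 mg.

60 mg

CrCl = (140 − 28) × 98.3 / (72 × 3.6) × 0.85 = 11009.6 / 259.20 × 0.85 ≈ 36.1 mL/min
CrCl ≈ 36 mL/min → bracket 10–44 mL/min.
40% of 150 mg = 60 mg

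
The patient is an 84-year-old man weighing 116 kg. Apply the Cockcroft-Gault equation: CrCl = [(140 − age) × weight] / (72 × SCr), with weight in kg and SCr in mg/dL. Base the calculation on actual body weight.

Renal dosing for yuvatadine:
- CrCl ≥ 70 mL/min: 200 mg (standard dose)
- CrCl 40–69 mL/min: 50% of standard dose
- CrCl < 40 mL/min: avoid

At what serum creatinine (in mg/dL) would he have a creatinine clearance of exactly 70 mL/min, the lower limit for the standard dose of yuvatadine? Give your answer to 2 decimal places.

1.29 mg/dL

Standard dose requires CrCl ≥ 70 mL/min.
Set (140 − 84) × 116 / (72 × SCr) = 70
SCr = (140 − 84) × 116 / (72 × 70) = 1.289 mg/dL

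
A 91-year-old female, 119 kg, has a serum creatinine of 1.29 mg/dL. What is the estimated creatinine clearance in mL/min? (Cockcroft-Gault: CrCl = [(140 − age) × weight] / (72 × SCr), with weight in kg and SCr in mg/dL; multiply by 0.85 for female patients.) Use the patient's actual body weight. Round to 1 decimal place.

CrCl = (140 − 91) × 119 / (72 × 1.29) × 0.85 = 5831.0 / 92.88 × 0.85 ≈ 53.4 mL/min

53.4 mL/min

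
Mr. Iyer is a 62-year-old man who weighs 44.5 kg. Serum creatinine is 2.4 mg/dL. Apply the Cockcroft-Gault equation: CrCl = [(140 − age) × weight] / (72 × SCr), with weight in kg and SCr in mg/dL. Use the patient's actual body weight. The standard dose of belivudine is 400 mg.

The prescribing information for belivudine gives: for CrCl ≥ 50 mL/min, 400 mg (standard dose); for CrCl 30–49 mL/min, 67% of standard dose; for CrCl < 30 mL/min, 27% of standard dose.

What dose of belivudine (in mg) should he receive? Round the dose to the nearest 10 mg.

CrCl = (140 − 62) × 44.5 / (72 × 2.4) = 3471.0 / 172.80 ≈ 20.1 mL/min
CrCl ≈ 20 mL/min → bracket < 30 mL/min.
27% of 400 mg = 108 mg → 110 mg

110 mg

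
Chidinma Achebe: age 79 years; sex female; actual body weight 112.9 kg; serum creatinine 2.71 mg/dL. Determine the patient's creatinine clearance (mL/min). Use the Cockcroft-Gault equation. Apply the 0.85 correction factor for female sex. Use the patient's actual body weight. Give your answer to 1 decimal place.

30.0 mL/min

CrCl = (140 − 79) × 112.9 / (72 × 2.71) × 0.85 = 6886.9 / 195.12 × 0.85 ≈ 30.0 mL/min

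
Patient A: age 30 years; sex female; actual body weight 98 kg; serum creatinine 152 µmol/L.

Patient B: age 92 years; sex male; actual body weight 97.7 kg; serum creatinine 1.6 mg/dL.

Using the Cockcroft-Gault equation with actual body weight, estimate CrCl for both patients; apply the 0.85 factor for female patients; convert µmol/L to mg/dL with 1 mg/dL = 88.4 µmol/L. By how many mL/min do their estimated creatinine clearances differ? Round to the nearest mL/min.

33 mL/min

Patient A: SCr = 152 / 88.4 = 1.719 mg/dL
Patient A: CrCl = (140 − 30) × 98 / (72 × 1.719) × 0.85 = 10780.0 / 123.77 × 0.85 ≈ 74.0 mL/min
Patient B: CrCl = (140 − 92) × 97.7 / (72 × 1.6) = 4689.6 / 115.20 ≈ 40.7 mL/min
|74.0 − 40.7| = 33.3 mL/min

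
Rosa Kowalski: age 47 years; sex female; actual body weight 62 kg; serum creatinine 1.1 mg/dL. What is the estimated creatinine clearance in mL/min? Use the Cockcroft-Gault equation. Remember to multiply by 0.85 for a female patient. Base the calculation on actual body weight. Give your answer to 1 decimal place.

CrCl = (140 − 47) × 62 / (72 × 1.1) × 0.85 = 5766.0 / 79.20 × 0.85 ≈ 61.9 mL/min

61.9 mL/min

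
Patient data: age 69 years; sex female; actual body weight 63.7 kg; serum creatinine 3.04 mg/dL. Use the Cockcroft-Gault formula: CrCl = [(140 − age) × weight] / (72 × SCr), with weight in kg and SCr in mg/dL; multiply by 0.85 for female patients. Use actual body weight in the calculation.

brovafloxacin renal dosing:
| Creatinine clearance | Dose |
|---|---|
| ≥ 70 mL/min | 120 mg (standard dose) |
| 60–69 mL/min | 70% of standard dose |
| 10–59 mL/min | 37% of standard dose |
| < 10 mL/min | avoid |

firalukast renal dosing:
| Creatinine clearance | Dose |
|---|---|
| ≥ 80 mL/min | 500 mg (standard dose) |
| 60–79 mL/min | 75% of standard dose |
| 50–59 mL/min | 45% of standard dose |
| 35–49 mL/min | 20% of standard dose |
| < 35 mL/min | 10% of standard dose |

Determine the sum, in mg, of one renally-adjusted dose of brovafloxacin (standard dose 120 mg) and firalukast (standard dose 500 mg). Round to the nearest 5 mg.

CrCl = (140 − 69) × 63.7 / (72 × 3.04) × 0.85 = 4522.7 / 218.88 × 0.85 ≈ 17.6 mL/min
CrCl ≈ 18 mL/min.
brovafloxacin: 10–59 mL/min → 37% of 120 mg = 44.4 mg.
firalukast: < 35 mL/min → 10% of 500 mg = 50 mg.
Total = 44.4 + 50 = 94.4 mg.

95 mg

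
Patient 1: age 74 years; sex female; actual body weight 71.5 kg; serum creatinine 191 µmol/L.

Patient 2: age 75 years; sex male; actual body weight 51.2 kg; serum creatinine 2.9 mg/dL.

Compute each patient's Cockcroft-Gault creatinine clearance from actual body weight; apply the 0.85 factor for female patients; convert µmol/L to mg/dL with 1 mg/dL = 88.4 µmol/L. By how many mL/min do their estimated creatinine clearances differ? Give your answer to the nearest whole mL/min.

10 mL/min

Patient 1: SCr = 191 / 88.4 = 2.161 mg/dL
Patient 1: CrCl = (140 − 74) × 71.5 / (72 × 2.161) × 0.85 = 4719.0 / 155.59 × 0.85 ≈ 25.8 mL/min
Patient 2: CrCl = (140 − 75) × 51.2 / (72 × 2.9) = 3328.0 / 208.80 ≈ 15.9 mL/min
|25.8 − 15.9| = 9.9 mL/min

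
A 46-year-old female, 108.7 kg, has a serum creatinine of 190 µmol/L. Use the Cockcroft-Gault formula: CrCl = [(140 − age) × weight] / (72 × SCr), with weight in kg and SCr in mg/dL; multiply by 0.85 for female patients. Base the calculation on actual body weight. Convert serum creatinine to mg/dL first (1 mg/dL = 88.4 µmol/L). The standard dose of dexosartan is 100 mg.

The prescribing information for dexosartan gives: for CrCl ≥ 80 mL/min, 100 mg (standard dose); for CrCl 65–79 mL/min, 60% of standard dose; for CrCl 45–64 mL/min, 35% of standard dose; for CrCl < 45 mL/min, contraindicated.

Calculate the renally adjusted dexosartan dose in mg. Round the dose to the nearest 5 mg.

35 mg

SCr = 190 / 88.4 = 2.149 mg/dL
CrCl = (140 − 46) × 108.7 / (72 × 2.149) × 0.85 = 10217.8 / 154.73 × 0.85 ≈ 56.1 mL/min
CrCl ≈ 56 mL/min → bracket 45–64 mL/min.
35% of 100 mg = 35 mg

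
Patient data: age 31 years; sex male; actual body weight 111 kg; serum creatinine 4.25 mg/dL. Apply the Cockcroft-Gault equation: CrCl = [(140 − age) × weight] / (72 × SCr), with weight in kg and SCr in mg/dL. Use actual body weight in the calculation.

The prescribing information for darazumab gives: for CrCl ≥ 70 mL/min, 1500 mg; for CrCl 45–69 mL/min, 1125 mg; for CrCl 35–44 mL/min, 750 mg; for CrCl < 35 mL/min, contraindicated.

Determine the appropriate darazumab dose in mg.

CrCl = (140 − 31) × 111 / (72 × 4.25) = 12099.0 / 306.00 ≈ 39.5 mL/min
CrCl ≈ 40 mL/min → bracket 35–44 mL/min.
Dose for this bracket: 750 mg.

750 mg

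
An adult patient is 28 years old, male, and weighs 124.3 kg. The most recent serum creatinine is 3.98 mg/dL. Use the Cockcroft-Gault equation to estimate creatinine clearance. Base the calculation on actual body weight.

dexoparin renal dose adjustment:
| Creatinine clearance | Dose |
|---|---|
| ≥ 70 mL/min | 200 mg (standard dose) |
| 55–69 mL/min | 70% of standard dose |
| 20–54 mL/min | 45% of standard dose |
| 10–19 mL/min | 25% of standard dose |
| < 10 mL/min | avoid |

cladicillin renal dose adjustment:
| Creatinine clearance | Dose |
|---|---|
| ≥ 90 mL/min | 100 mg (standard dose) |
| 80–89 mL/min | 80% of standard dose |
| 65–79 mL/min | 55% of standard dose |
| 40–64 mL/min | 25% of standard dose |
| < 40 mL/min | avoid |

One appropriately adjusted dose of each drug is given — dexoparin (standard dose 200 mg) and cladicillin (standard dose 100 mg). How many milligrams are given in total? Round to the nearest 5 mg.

115 mg

CrCl = (140 − 28) × 124.3 / (72 × 3.98) = 13921.6 / 286.56 ≈ 48.6 mL/min
CrCl ≈ 49 mL/min.
dexoparin: 20–54 mL/min → 45% of 200 mg = 90 mg.
cladicillin: 40–64 mL/min → 25% of 100 mg = 25 mg.
Total = 90 + 25 = 115 mg.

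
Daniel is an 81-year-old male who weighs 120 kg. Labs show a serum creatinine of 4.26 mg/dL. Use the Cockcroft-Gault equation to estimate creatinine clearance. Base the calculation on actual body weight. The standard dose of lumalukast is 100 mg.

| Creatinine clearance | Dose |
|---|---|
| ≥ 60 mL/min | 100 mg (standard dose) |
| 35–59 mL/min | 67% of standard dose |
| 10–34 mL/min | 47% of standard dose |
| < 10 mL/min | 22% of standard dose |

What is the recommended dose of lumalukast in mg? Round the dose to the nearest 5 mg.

45 mg

CrCl = (140 − 81) × 120 / (72 × 4.26) = 7080.0 / 306.72 ≈ 23.1 mL/min
CrCl ≈ 23 mL/min → bracket 10–34 mL/min.
47% of 100 mg = 47 mg → 45 mg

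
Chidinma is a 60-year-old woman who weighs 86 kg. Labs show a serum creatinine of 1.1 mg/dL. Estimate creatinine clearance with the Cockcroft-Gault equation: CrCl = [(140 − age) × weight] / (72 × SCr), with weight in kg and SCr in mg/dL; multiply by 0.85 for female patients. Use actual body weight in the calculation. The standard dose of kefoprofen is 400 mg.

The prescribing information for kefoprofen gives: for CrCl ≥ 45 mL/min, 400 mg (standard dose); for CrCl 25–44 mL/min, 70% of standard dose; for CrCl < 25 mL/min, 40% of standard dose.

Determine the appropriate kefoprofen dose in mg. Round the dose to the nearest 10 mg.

400 mg

CrCl = (140 − 60) × 86 / (72 × 1.1) × 0.85 = 6880.0 / 79.20 × 0.85 ≈ 73.8 mL/min
CrCl ≈ 74 mL/min → bracket ≥ 45 mL/min.
100% of 400 mg = 400 mg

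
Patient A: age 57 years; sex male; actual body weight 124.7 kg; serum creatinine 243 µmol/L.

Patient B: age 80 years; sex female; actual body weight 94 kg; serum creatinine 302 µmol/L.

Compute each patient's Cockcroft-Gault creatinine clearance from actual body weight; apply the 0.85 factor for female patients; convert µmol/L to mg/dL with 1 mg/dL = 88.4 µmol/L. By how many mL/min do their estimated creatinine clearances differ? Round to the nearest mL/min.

Patient A: SCr = 243 / 88.4 = 2.749 mg/dL
Patient A: CrCl = (140 − 57) × 124.7 / (72 × 2.749) = 10350.1 / 197.93 ≈ 52.3 mL/min
Patient B: SCr = 302 / 88.4 = 3.416 mg/dL
Patient B: CrCl = (140 − 80) × 94 / (72 × 3.416) × 0.85 = 5640.0 / 245.95 × 0.85 ≈ 19.5 mL/min
|52.3 − 19.5| = 32.8 mL/min

33 mL/min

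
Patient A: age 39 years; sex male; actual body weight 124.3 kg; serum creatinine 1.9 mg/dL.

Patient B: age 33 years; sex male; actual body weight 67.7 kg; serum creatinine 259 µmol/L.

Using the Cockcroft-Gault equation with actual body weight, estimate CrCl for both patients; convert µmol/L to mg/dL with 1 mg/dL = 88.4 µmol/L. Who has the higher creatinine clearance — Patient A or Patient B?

Patient A: CrCl = (140 − 39) × 124.3 / (72 × 1.9) = 12554.3 / 136.80 ≈ 91.8 mL/min
Patient B: SCr = 259 / 88.4 = 2.93 mg/dL
Patient B: CrCl = (140 − 33) × 67.7 / (72 × 2.93) = 7243.9 / 210.96 ≈ 34.3 mL/min
91.8 vs 34.3 mL/min → Patient A is higher.

Patient A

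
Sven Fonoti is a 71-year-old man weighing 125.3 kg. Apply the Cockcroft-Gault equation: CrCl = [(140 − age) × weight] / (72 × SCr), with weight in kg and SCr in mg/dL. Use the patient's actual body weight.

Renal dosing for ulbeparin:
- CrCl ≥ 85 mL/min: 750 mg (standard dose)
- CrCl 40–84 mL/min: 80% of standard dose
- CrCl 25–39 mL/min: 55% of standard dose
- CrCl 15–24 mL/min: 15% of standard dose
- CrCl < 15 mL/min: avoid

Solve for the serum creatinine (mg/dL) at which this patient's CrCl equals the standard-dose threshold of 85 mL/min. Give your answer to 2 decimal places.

1.41 mg/dL

Standard dose requires CrCl ≥ 85 mL/min.
Set (140 − 71) × 125.3 / (72 × SCr) = 85
SCr = (140 − 71) × 125.3 / (72 × 85) = 1.413 mg/dL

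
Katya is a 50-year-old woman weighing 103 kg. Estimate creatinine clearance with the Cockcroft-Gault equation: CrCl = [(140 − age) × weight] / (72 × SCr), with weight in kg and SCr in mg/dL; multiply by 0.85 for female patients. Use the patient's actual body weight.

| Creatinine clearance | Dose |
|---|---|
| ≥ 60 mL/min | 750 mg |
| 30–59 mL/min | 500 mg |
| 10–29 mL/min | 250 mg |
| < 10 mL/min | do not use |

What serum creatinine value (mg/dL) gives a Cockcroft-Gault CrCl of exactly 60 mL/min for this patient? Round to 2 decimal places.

1.82 mg/dL

Standard dose requires CrCl ≥ 60 mL/min.
Set (140 − 50) × 103 × 0.85 / (72 × SCr) = 60
SCr = (140 − 50) × 103 × 0.85 / (72 × 60) = 1.824 mg/dL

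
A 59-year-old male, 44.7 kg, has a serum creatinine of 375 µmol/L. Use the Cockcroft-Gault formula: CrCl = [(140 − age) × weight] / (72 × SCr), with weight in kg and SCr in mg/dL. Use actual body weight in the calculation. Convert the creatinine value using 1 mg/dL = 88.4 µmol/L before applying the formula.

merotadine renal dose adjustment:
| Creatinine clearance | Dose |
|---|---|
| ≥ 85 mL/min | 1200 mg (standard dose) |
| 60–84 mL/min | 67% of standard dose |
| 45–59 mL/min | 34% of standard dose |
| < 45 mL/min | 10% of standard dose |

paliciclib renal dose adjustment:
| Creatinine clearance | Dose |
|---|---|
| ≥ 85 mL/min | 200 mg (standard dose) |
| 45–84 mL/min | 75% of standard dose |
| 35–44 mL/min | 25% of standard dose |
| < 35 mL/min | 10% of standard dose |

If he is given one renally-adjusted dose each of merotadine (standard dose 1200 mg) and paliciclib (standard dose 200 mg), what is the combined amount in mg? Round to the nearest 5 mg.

SCr = 375 / 88.4 = 4.242 mg/dL
CrCl = (140 − 59) × 44.7 / (72 × 4.242) = 3620.7 / 305.42 ≈ 11.9 mL/min
CrCl ≈ 12 mL/min.
merotadine: < 45 mL/min → 10% of 1200 mg = 120 mg.
paliciclib: < 35 mL/min → 10% of 200 mg = 20 mg.
Total = 120 + 20 = 140 mg.

140 mg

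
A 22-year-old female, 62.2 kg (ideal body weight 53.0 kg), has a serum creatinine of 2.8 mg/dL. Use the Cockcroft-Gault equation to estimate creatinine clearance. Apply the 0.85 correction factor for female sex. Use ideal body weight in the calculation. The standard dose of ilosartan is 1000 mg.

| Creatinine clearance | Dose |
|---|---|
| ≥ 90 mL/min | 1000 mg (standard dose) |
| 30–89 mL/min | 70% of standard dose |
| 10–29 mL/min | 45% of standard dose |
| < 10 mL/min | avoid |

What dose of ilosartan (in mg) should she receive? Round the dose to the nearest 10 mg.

450 mg

CrCl = (140 − 22) × 53 / (72 × 2.8) × 0.85 = 6254.0 / 201.60 × 0.85 ≈ 26.4 mL/min
CrCl ≈ 26 mL/min → bracket 10–29 mL/min.
45% of 1000 mg = 450 mg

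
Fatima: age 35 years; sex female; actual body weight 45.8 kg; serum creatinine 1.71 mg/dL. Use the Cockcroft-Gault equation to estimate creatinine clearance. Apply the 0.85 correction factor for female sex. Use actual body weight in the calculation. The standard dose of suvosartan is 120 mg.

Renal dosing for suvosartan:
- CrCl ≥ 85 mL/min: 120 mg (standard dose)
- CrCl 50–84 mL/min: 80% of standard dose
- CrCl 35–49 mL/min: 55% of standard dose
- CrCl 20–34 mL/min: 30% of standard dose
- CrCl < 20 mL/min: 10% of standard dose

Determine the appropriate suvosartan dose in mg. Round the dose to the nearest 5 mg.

CrCl = (140 − 35) × 45.8 / (72 × 1.71) × 0.85 = 4809.0 / 123.12 × 0.85 ≈ 33.2 mL/min
CrCl ≈ 33 mL/min → bracket 20–34 mL/min.
30% of 120 mg = 36 mg → 35 mg

35 mg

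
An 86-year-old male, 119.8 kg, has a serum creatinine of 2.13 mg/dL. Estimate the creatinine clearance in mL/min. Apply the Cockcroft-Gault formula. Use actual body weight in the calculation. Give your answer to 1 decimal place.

CrCl = (140 − 86) × 119.8 / (72 × 2.13) = 6469.2 / 153.36 ≈ 42.2 mL/min

42.2 mL/min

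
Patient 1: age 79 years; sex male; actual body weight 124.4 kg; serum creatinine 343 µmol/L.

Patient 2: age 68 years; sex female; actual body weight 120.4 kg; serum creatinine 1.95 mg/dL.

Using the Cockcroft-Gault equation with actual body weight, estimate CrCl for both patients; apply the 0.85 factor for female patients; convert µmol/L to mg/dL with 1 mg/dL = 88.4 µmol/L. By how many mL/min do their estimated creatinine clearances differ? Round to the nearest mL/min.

25 mL/min

Patient 1: SCr = 343 / 88.4 = 3.88 mg/dL
Patient 1: CrCl = (140 − 79) × 124.4 / (72 × 3.88) = 7588.4 / 279.36 ≈ 27.2 mL/min
Patient 2: CrCl = (140 − 68) × 120.4 / (72 × 1.95) × 0.85 = 8668.8 / 140.40 × 0.85 ≈ 52.5 mL/min
|27.2 − 52.5| = 25.3 mL/min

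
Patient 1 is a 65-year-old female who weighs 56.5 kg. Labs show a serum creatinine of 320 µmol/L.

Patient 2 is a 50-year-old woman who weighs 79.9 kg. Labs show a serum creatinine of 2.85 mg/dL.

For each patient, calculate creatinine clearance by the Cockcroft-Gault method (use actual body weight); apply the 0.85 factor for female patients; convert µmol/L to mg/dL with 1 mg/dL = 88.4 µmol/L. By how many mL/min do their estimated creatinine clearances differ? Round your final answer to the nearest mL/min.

16 mL/min

Patient 1: SCr = 320 / 88.4 = 3.62 mg/dL
Patient 1: CrCl = (140 − 65) × 56.5 / (72 × 3.62) × 0.85 = 4237.5 / 260.64 × 0.85 ≈ 13.8 mL/min
Patient 2: CrCl = (140 − 50) × 79.9 / (72 × 2.85) × 0.85 = 7191.0 / 205.20 × 0.85 ≈ 29.8 mL/min
|13.8 − 29.8| = 16.0 mL/min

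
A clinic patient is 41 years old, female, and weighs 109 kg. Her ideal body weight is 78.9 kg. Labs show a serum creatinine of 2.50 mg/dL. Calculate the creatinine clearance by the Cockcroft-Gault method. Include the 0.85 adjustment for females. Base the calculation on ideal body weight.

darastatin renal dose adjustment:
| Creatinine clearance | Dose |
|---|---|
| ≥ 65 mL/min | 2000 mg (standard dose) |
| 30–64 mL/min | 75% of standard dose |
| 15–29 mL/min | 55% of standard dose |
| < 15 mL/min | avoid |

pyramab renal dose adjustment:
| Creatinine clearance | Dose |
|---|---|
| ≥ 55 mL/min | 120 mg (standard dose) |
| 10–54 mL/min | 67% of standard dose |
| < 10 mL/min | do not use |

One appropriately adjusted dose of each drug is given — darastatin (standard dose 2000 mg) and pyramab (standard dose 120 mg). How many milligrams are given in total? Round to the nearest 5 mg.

1580 mg

CrCl = (140 − 41) × 78.9 / (72 × 2.5) × 0.85 = 7811.1 / 180.00 × 0.85 ≈ 36.9 mL/min
CrCl ≈ 37 mL/min.
darastatin: 30–64 mL/min → 75% of 2000 mg = 1500 mg.
pyramab: 10–54 mL/min → 67% of 120 mg = 80.4 mg.
Total = 1500 + 80.4 = 1580.4 mg.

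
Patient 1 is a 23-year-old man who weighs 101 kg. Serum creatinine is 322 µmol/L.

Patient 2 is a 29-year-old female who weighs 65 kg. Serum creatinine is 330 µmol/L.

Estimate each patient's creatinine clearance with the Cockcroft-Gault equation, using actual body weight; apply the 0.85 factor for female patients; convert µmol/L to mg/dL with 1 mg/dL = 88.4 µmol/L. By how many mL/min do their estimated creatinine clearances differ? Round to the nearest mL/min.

22 mL/min

Patient 1: SCr = 322 / 88.4 = 3.643 mg/dL
Patient 1: CrCl = (140 − 23) × 101 / (72 × 3.643) = 11817.0 / 262.30 ≈ 45.1 mL/min
Patient 2: SCr = 330 / 88.4 = 3.733 mg/dL
Patient 2: CrCl = (140 − 29) × 65 / (72 × 3.733) × 0.85 = 7215.0 / 268.78 × 0.85 ≈ 22.8 mL/min
|45.1 − 22.8| = 22.3 mL/min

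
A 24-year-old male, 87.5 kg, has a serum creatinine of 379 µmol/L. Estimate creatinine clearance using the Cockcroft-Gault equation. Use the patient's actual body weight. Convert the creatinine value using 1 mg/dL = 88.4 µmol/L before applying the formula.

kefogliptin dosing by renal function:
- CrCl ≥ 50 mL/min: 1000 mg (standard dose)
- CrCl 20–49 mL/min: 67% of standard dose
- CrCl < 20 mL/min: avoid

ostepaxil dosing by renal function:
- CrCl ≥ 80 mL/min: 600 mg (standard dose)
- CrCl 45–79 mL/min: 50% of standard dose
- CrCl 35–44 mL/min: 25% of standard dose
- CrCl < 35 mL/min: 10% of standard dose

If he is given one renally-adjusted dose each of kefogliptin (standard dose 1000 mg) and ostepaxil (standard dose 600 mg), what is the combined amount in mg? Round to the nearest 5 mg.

SCr = 379 / 88.4 = 4.287 mg/dL
CrCl = (140 − 24) × 87.5 / (72 × 4.287) = 10150.0 / 308.66 ≈ 32.9 mL/min
CrCl ≈ 33 mL/min.
kefogliptin: 20–49 mL/min → 67% of 1000 mg = 670 mg.
ostepaxil: < 35 mL/min → 10% of 600 mg = 60 mg.
Total = 670 + 60 = 730 mg.

730 mg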